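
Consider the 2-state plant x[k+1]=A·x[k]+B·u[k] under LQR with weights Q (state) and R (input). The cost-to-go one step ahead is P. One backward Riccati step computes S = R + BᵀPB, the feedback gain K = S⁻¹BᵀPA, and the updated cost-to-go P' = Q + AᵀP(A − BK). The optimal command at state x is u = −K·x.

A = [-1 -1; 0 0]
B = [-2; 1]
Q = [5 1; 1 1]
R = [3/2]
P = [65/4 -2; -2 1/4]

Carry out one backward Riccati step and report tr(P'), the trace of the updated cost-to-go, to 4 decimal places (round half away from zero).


BᵀP = [-34.5000 4.2500]
S = R + BᵀPB = [3/2] + [73.2500] = [74.7500]
BᵀPA = [34.5000 34.5000]
K = S⁻¹·BᵀPA = [0.4615 0.4615]
A−BK = [-0.0769 -0.0769; -0.4615 -0.4615]
AᵀP(A−BK) = [0.3269 0.3269; 0.3269 0.3269]
P' = Q + AᵀP(A−BK) = [5.3269 1.3269; 1.3269 1.3269]
tr(P') = 6.6538

6.6538


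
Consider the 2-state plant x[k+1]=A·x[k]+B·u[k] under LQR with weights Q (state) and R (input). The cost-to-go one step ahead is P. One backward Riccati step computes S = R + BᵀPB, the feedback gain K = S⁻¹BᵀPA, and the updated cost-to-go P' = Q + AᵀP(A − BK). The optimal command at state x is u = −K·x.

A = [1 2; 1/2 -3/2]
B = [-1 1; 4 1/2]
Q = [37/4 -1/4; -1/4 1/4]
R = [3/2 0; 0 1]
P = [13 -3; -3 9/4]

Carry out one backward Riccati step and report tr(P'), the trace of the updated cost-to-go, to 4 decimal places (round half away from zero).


BᵀP = [-25.0000 12.0000; 11.5000 -1.8750]
S = R + BᵀPB = [3/2 0; 0 1] + [73.0000 -19.0000; -19.0000 10.5625] = [74.5000 -19.0000; -19.0000 11.5625]
BᵀPA = [-19.0000 -68.0000; 10.5625 25.8125]
K = S⁻¹·BᵀPA = [-0.0380 -0.5911; 0.8511 1.2610]
A−BK = [0.1109 0.1478; 0.2263 0.2341]
AᵀP(A−BK) = [0.8511 1.2610; 1.2610 2.3141]
P' = Q + AᵀP(A−BK) = [10.1011 1.0110; 1.0110 2.5641]
tr(P') = 12.6652

12.6652


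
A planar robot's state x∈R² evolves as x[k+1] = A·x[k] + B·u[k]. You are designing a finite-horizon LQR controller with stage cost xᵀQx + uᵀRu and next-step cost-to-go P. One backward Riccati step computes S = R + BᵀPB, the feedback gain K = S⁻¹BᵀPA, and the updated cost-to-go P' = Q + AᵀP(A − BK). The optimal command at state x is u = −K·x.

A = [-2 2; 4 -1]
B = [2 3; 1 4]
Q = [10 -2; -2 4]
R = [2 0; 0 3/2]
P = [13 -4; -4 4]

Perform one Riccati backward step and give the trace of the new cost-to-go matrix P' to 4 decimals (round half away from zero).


53.3045

BᵀP = [22.0000 -4.0000; 23.0000 4.0000]
S = R + BᵀPB = [2 0; 0 3/2] + [40.0000 50.0000; 50.0000 85.0000] = [42.0000 50.0000; 50.0000 86.5000]
BᵀPA = [-60.0000 48.0000; -30.0000 42.0000]
K = S⁻¹·BᵀPA = [-3.2568 1.8111; 1.5357 -0.5613]
A−BK = [-0.0936 0.0618; 1.1139 -0.5658]
AᵀP(A−BK) = [30.6620 -16.1730; -16.1730 8.6425]
P' = Q + AᵀP(A−BK) = [40.6620 -18.1730; -18.1730 12.6425]
tr(P') = 53.3045


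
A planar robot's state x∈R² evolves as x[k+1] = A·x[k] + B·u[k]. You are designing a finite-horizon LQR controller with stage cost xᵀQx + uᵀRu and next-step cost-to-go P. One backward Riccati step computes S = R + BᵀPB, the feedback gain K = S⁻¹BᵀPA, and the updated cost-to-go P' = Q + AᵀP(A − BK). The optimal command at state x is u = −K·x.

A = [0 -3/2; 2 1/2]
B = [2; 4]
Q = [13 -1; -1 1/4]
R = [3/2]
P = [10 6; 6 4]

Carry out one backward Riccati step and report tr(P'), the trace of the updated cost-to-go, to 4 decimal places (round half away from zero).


BᵀP = [44.0000 28.0000]
S = R + BᵀPB = [3/2] + [200.0000] = [201.5000]
BᵀPA = [56.0000 -52.0000]
K = S⁻¹·BᵀPA = [0.2779 -0.2581]
A−BK = [-0.5558 -0.9839; 0.8883 1.5323]
AᵀP(A−BK) = [0.4367 0.4516; 0.4516 1.0806]
P' = Q + AᵀP(A−BK) = [13.4367 -0.5484; -0.5484 1.3306]
tr(P') = 14.7674

14.7674


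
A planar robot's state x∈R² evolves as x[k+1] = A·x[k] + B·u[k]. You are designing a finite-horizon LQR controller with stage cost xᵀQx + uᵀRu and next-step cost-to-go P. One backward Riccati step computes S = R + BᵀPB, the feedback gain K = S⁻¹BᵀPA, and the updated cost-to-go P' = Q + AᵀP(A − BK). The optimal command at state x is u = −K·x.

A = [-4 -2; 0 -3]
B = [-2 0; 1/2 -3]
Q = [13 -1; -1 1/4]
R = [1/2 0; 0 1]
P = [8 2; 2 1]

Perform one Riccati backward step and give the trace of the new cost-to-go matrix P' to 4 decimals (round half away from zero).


BᵀP = [-15.0000 -3.5000; -6.0000 -3.0000]
S = R + BᵀPB = [1/2 0; 0 1] + [28.2500 10.5000; 10.5000 9.0000] = [28.7500 10.5000; 10.5000 10.0000]
BᵀPA = [60.0000 40.5000; 24.0000 21.0000]
K = S⁻¹·BᵀPA = [1.9633 1.0409; 0.3385 1.0071]
A−BK = [-0.0733 0.0818; 0.0339 -0.4993]
AᵀP(A−BK) = [2.0762 1.3766; 1.3766 1.6953]
P' = Q + AᵀP(A−BK) = [15.0762 0.3766; 0.3766 1.9453]
tr(P') = 17.0215

17.0215


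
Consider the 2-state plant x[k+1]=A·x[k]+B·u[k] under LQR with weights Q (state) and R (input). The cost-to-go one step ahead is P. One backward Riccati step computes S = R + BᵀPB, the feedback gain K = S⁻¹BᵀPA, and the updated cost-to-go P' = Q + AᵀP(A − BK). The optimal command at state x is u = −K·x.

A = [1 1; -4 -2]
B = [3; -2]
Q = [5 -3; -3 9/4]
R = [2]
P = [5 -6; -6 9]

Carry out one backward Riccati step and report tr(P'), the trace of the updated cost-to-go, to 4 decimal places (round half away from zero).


17.3661

BᵀP = [27.0000 -36.0000]
S = R + BᵀPB = [2] + [153.0000] = [155.0000]
BᵀPA = [171.0000 99.0000]
K = S⁻¹·BᵀPA = [1.1032 0.6387]
A−BK = [-2.3097 -0.9161; -1.7935 -0.7226]
AᵀP(A−BK) = [8.3484 3.7806; 3.7806 1.7677]
P' = Q + AᵀP(A−BK) = [13.3484 0.7806; 0.7806 4.0177]
tr(P') = 17.3661


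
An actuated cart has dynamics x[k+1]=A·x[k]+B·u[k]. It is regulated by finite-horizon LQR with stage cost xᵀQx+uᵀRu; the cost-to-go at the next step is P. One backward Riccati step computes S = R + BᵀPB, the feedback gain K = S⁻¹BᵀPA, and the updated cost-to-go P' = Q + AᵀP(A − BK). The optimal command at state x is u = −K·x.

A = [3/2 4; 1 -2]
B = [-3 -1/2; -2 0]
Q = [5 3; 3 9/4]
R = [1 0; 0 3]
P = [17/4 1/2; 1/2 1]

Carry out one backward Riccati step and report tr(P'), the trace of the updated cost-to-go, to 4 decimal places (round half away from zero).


BᵀP = [-13.7500 -3.5000; -2.1250 -0.2500]
S = R + BᵀPB = [1 0; 0 3] + [48.2500 6.8750; 6.8750 1.0625] = [49.2500 6.8750; 6.8750 4.0625]
BᵀPA = [-24.1250 -48.0000; -3.4375 -8.0000]
K = S⁻¹·BᵀPA = [-0.4867 -0.9162; -0.0225 -0.4188]
A−BK = [0.0286 1.0421; 0.0266 -3.8323]
AᵀP(A−BK) = [0.2434 0.4581; 0.4581 16.6740]
P' = Q + AᵀP(A−BK) = [5.2434 3.4581; 3.4581 18.9240]
tr(P') = 24.1674

24.1674


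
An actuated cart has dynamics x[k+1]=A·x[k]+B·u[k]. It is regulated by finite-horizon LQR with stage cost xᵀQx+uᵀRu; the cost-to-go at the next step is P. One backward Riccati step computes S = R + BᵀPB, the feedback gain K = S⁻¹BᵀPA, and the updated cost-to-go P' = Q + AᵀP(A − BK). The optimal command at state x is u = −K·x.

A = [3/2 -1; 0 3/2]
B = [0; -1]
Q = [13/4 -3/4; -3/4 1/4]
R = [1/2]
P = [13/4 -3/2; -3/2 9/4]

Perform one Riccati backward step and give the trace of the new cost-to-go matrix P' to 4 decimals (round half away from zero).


BᵀP = [1.5000 -2.2500]
S = R + BᵀPB = [1/2] + [2.2500] = [2.7500]
BᵀPA = [2.2500 -4.8750]
K = S⁻¹·BᵀPA = [0.8182 -1.7727]
A−BK = [1.5000 -1.0000; 0.8182 -0.2727]
AᵀP(A−BK) = [5.4716 -4.2614; -4.2614 4.1705]
P' = Q + AᵀP(A−BK) = [8.7216 -5.0114; -5.0114 4.4205]
tr(P') = 13.1420

13.1420


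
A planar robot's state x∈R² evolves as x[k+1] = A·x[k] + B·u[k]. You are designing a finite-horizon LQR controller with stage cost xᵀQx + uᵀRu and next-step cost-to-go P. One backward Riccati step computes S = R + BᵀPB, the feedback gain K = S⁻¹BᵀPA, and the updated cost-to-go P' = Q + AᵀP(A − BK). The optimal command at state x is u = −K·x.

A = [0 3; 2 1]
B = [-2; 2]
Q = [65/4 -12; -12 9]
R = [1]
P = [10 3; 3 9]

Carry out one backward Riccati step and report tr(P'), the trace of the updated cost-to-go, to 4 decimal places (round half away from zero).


150.4009

BᵀP = [-14.0000 12.0000]
S = R + BᵀPB = [1] + [52.0000] = [53.0000]
BᵀPA = [24.0000 -30.0000]
K = S⁻¹·BᵀPA = [0.4528 -0.5660]
A−BK = [0.9057 1.8679; 1.0943 2.1321]
AᵀP(A−BK) = [25.1321 49.5849; 49.5849 100.0189]
P' = Q + AᵀP(A−BK) = [41.3821 37.5849; 37.5849 109.0189]
tr(P') = 150.4009


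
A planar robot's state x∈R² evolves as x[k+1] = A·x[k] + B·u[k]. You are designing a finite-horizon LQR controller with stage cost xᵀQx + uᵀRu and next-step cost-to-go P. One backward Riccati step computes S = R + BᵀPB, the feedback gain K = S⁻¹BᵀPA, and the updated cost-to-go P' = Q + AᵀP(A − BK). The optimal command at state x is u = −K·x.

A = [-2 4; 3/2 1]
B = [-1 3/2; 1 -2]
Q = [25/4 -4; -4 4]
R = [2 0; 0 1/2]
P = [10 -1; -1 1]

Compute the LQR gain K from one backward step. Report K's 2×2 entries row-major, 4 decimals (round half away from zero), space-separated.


0.2726 -0.8528 -1.0201 1.4247

BᵀP = [-11.0000 2.0000; 17.0000 -3.5000]
S = R + BᵀPB = [2 0; 0 1/2] + [13.0000 -20.5000; -20.5000 32.5000] = [15.0000 -20.5000; -20.5000 33.0000]
BᵀPA = [25.0000 -42.0000; -39.2500 64.5000]
K = S⁻¹·BᵀPA = [0.2726 -0.8528; -1.0201 1.4247]
A−BK = [-0.1973 1.0100; -0.8127 4.7023]
AᵀP(A−BK) = [1.3980 -5.2575; -5.2575 25.2843]
P' = Q + AᵀP(A−BK) = [7.6480 -9.2575; -9.2575 29.2843]
tr(P') = 36.9323


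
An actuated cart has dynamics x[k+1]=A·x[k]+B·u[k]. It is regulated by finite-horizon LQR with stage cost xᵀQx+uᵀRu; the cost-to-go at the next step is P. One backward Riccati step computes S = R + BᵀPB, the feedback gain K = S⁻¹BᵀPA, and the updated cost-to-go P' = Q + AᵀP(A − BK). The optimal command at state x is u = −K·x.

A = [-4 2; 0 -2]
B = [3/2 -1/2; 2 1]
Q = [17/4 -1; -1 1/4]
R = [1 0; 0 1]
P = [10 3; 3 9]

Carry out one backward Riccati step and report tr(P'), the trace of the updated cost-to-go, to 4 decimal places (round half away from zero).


BᵀP = [21.0000 22.5000; -2.0000 7.5000]
S = R + BᵀPB = [1 0; 0 1] + [76.5000 12.0000; 12.0000 8.5000] = [77.5000 12.0000; 12.0000 9.5000]
BᵀPA = [-84.0000 -3.0000; 8.0000 -19.0000]
K = S⁻¹·BᵀPA = [-1.5095 0.3369; 2.7488 -2.4255]
A−BK = [-0.3613 0.2820; 0.2702 -0.2482]
AᵀP(A−BK) = [11.2115 -8.3005; -8.3005 6.9261]
P' = Q + AᵀP(A−BK) = [15.4615 -9.3005; -9.3005 7.1761]
tr(P') = 22.6376

22.6376


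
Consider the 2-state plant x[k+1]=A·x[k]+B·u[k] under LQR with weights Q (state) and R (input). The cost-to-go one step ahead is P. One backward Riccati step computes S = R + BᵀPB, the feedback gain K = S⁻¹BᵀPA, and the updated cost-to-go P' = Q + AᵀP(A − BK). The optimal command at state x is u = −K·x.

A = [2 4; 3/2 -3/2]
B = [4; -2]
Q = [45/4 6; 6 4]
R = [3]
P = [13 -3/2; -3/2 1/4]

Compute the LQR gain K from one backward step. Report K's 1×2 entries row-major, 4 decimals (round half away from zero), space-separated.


0.4248 0.9735

BᵀP = [55.0000 -6.5000]
S = R + BᵀPB = [3] + [233.0000] = [236.0000]
BᵀPA = [100.2500 229.7500]
K = S⁻¹·BᵀPA = [0.4248 0.9735]
A−BK = [0.3008 0.1059; 2.3496 0.4470]
AᵀP(A−BK) = [0.9775 1.3424; 1.3424 2.8970]
P' = Q + AᵀP(A−BK) = [12.2275 7.3424; 7.3424 6.8970]
tr(P') = 19.1245


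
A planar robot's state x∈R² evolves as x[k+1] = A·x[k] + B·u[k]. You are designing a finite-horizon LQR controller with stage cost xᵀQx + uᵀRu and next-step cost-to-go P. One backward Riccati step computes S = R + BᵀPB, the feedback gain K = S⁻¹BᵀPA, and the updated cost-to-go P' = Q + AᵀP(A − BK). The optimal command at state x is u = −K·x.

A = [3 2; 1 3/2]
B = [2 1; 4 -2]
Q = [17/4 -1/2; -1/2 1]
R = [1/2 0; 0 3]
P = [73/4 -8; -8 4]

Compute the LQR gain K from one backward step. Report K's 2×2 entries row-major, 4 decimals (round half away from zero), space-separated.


BᵀP = [4.5000 0.0000; 34.2500 -16.0000]
S = R + BᵀPB = [1/2 0; 0 3] + [9.0000 4.5000; 4.5000 66.2500] = [9.5000 4.5000; 4.5000 69.2500]
BᵀPA = [13.5000 9.0000; 86.7500 44.5000]
K = S⁻¹·BᵀPA = [0.8540 0.6634; 1.1972 0.5995]
A−BK = [0.0949 0.0737; -0.0214 0.0454]
AᵀP(A−BK) = [4.8632 2.5383; 2.5383 1.3521]
P' = Q + AᵀP(A−BK) = [9.1132 2.0383; 2.0383 2.3521]
tr(P') = 11.4653

0.8540 0.6634 1.1972 0.5995


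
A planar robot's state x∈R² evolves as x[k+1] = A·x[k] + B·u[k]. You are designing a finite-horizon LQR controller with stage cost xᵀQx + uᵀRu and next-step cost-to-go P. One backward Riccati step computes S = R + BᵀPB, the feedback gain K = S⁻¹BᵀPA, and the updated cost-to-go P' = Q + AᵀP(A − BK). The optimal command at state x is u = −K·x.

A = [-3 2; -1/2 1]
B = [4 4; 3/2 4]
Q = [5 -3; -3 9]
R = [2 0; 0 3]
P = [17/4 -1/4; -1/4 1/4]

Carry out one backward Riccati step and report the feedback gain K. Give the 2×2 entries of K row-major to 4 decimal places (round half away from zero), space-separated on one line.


BᵀP = [16.6250 -0.6250; 16.0000 0.0000]
S = R + BᵀPB = [2 0; 0 3] + [65.5625 64.0000; 64.0000 64.0000] = [67.5625 64.0000; 64.0000 67.0000]
BᵀPA = [-49.5625 32.6250; -48.0000 32.0000]
K = S⁻¹·BᵀPA = [-0.5774 0.3201; -0.1649 0.1718]
A−BK = [-0.0309 0.0322; 1.0255 -0.1675]
AᵀP(A−BK) = [1.0312 -0.5114; -0.5114 0.3076]
P' = Q + AᵀP(A−BK) = [6.0312 -3.5114; -3.5114 9.3076]
tr(P') = 15.3388

-0.5774 0.3201 -0.1649 0.1718


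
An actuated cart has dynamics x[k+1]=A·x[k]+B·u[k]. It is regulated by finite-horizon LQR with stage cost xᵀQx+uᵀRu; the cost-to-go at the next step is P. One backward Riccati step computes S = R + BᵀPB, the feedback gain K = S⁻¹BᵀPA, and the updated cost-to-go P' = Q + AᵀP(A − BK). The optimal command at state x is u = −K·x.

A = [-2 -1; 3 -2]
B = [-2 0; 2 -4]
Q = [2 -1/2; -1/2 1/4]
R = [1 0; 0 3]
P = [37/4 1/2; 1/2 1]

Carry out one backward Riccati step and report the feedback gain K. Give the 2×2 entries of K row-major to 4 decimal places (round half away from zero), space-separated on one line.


BᵀP = [-17.5000 1.0000; -2.0000 -4.0000]
S = R + BᵀPB = [1 0; 0 3] + [37.0000 -4.0000; -4.0000 16.0000] = [38.0000 -4.0000; -4.0000 19.0000]
BᵀPA = [38.0000 15.5000; -8.0000 10.0000]
K = S⁻¹·BᵀPA = [0.9773 0.4738; -0.2153 0.6261]
A−BK = [-0.0453 -0.0524; 0.1841 -0.4433]
AᵀP(A−BK) = [1.1388 0.0042; 0.0042 1.6455]
P' = Q + AᵀP(A−BK) = [3.1388 -0.4958; -0.4958 1.8955]
tr(P') = 5.0343

0.9773 0.4738 -0.2153 0.6261


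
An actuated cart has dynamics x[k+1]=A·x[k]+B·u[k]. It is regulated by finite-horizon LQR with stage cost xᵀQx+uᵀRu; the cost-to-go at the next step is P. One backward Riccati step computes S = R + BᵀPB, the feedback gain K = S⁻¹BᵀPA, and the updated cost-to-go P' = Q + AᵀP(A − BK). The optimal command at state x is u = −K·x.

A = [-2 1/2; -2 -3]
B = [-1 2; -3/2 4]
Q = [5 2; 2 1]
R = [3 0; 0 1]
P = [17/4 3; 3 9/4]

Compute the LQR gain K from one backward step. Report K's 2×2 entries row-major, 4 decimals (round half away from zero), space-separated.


0.1000 0.0316 -0.6539 -0.3274

BᵀP = [-8.7500 -6.3750; 20.5000 15.0000]
S = R + BᵀPB = [3 0; 0 1] + [18.3125 -43.0000; -43.0000 101.0000] = [21.3125 -43.0000; -43.0000 102.0000]
BᵀPA = [30.2500 14.7500; -71.0000 -34.7500]
K = S⁻¹·BᵀPA = [0.1000 0.0316; -0.6539 -0.3274]
A−BK = [-0.5922 1.1863; 0.7657 -1.6431]
AᵀP(A−BK) = [0.5466 0.0512; 0.0512 0.4705]
P' = Q + AᵀP(A−BK) = [5.5466 2.0512; 2.0512 1.4705]
tr(P') = 7.0170


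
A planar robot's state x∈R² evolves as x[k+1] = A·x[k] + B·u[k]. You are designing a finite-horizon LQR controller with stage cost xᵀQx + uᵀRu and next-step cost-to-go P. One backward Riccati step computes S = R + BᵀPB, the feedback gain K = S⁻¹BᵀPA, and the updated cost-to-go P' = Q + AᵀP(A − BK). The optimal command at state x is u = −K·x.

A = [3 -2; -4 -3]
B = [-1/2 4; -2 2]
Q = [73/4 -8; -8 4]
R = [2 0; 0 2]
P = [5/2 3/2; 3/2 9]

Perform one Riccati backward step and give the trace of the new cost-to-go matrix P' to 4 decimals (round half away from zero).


42.6319

BᵀP = [-4.2500 -18.7500; 13.0000 24.0000]
S = R + BᵀPB = [2 0; 0 2] + [39.6250 -54.5000; -54.5000 100.0000] = [41.6250 -54.5000; -54.5000 102.0000]
BᵀPA = [62.2500 64.7500; -57.0000 -98.0000]
K = S⁻¹·BᵀPA = [2.5425 0.9906; 0.7997 -0.4315]
A−BK = [1.0725 0.2213; -0.5143 -0.1558]
AᵀP(A−BK) = [17.8095 5.2403; 5.2403 2.5724]
P' = Q + AᵀP(A−BK) = [36.0595 -2.7597; -2.7597 6.5724]
tr(P') = 42.6319


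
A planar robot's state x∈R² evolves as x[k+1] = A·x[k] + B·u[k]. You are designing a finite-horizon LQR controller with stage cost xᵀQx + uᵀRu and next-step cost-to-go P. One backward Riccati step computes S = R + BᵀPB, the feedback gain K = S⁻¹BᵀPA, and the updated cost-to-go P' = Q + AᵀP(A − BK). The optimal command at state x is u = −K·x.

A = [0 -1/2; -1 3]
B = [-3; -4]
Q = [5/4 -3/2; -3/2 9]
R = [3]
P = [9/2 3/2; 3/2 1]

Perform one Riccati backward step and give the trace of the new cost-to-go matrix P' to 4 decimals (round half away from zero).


BᵀP = [-19.5000 -8.5000]
S = R + BᵀPB = [3] + [92.5000] = [95.5000]
BᵀPA = [8.5000 -15.7500]
K = S⁻¹·BᵀPA = [0.0890 -0.1649]
A−BK = [0.2670 -0.9948; -0.6440 2.3403]
AᵀP(A−BK) = [0.2435 -0.8482; -0.8482 3.0275]
P' = Q + AᵀP(A−BK) = [1.4935 -2.3482; -2.3482 12.0275]
tr(P') = 13.5209

13.5209


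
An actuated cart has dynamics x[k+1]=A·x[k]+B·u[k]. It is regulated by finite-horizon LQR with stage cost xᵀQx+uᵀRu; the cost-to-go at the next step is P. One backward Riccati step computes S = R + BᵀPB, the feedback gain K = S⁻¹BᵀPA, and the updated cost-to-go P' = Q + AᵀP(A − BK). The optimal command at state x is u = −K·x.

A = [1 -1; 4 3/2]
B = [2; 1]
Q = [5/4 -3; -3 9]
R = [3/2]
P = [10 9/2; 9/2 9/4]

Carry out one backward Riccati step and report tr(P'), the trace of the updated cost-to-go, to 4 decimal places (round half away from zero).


14.6483

BᵀP = [24.5000 11.2500]
S = R + BᵀPB = [3/2] + [60.2500] = [61.7500]
BᵀPA = [69.5000 -7.6250]
K = S⁻¹·BᵀPA = [1.1255 -0.1235]
A−BK = [-1.2510 -0.7530; 2.8745 1.6235]
AᵀP(A−BK) = [3.7773 0.8320; 0.8320 0.6210]
P' = Q + AᵀP(A−BK) = [5.0273 -2.1680; -2.1680 9.6210]
tr(P') = 14.6483


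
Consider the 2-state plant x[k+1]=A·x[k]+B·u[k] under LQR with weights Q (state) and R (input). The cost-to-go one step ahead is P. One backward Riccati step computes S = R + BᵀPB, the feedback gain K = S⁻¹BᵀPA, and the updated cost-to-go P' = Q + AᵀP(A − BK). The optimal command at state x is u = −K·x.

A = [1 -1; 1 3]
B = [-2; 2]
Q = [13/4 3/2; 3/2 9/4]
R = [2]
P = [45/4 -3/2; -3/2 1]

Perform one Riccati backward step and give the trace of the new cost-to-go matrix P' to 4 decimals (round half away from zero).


BᵀP = [-25.5000 5.0000]
S = R + BᵀPB = [2] + [61.0000] = [63.0000]
BᵀPA = [-20.5000 40.5000]
K = S⁻¹·BᵀPA = [-0.3254 0.6429]
A−BK = [0.3492 0.2857; 1.6508 1.7143]
AᵀP(A−BK) = [2.5794 1.9286; 1.9286 3.2143]
P' = Q + AᵀP(A−BK) = [5.8294 3.4286; 3.4286 5.4643]
tr(P') = 11.2937

11.2937


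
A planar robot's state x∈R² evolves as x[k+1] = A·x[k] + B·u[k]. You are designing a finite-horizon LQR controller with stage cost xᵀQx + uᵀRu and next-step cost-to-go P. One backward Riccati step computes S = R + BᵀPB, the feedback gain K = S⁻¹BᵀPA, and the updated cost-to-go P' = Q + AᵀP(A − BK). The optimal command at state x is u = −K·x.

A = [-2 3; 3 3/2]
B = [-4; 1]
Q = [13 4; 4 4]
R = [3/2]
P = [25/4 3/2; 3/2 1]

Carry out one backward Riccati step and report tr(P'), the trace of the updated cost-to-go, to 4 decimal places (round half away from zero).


26.4586

BᵀP = [-23.5000 -5.0000]
S = R + BᵀPB = [3/2] + [89.0000] = [90.5000]
BᵀPA = [32.0000 -78.0000]
K = S⁻¹·BᵀPA = [0.3536 -0.8619]
A−BK = [-0.5856 -0.4475; 2.6464 2.3619]
AᵀP(A−BK) = [4.6851 3.5801; 3.5801 4.7735]
P' = Q + AᵀP(A−BK) = [17.6851 7.5801; 7.5801 8.7735]
tr(P') = 26.4586


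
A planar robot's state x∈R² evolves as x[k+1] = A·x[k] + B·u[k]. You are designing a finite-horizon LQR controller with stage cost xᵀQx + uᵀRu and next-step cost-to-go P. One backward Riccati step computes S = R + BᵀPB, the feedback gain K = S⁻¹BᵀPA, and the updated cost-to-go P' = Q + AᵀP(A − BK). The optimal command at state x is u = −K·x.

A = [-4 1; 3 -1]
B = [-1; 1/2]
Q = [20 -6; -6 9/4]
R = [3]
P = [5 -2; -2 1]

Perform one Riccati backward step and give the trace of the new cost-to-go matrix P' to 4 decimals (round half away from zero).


BᵀP = [-6.0000 2.5000]
S = R + BᵀPB = [3] + [7.2500] = [10.2500]
BᵀPA = [31.5000 -8.5000]
K = S⁻¹·BᵀPA = [3.0732 -0.8293]
A−BK = [-0.9268 0.1707; 1.4634 -0.5854]
AᵀP(A−BK) = [40.1951 -10.8780; -10.8780 2.9512]
P' = Q + AᵀP(A−BK) = [60.1951 -16.8780; -16.8780 5.2012]
tr(P') = 65.3963

65.3963


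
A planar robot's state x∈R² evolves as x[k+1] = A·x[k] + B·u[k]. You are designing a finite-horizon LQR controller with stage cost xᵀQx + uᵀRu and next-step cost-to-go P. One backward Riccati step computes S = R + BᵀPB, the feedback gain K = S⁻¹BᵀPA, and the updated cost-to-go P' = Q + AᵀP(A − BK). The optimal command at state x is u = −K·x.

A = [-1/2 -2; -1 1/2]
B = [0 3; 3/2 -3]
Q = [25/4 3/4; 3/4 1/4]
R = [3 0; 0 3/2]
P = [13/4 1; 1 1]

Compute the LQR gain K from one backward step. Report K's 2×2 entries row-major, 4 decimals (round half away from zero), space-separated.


-0.4286 -0.4286 -0.1552 -0.6207

BᵀP = [1.5000 1.5000; 6.7500 0.0000]
S = R + BᵀPB = [3 0; 0 3/2] + [2.2500 0.0000; 0.0000 20.2500] = [5.2500 0.0000; 0.0000 21.7500]
BᵀPA = [-2.2500 -2.2500; -3.3750 -13.5000]
K = S⁻¹·BᵀPA = [-0.4286 -0.4286; -0.1552 -0.6207]
A−BK = [-0.0345 -0.1379; -0.8227 -0.7192]
AᵀP(A−BK) = [1.3245 1.4409; 1.4409 1.9064]
P' = Q + AᵀP(A−BK) = [7.5745 2.1909; 2.1909 2.1564]
tr(P') = 9.7309


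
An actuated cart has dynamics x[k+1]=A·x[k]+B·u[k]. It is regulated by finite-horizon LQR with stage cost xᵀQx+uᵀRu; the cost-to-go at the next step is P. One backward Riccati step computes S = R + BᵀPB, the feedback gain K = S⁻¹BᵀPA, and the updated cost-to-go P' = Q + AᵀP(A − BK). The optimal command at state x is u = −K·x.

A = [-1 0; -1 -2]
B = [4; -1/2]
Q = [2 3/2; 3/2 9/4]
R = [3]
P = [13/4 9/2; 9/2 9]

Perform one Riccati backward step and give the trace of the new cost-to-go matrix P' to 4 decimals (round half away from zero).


BᵀP = [10.7500 13.5000]
S = R + BᵀPB = [3] + [36.2500] = [39.2500]
BᵀPA = [-24.2500 -27.0000]
K = S⁻¹·BᵀPA = [-0.6178 -0.6879]
A−BK = [1.4713 2.7516; -1.3089 -2.3439]
AᵀP(A−BK) = [6.2675 10.3185; 10.3185 17.4268]
P' = Q + AᵀP(A−BK) = [8.2675 11.8185; 11.8185 19.6768]
tr(P') = 27.9443

27.9443


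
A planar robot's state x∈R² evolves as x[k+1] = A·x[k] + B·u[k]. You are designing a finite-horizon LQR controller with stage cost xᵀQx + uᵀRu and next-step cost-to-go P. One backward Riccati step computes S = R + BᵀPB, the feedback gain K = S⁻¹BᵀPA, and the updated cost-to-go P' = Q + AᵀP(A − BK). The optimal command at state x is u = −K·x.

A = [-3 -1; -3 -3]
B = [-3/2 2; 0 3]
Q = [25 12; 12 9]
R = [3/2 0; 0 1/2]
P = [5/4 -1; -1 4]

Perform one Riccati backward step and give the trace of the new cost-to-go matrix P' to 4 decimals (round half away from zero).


BᵀP = [-1.8750 1.5000; -0.5000 10.0000]
S = R + BᵀPB = [3/2 0; 0 1/2] + [2.8125 0.7500; 0.7500 29.0000] = [4.3125 0.7500; 0.7500 29.5000]
BᵀPA = [1.1250 -2.6250; -28.5000 -29.5000]
K = S⁻¹·BᵀPA = [0.4308 -0.4367; -0.9771 -0.9889]
A−BK = [-0.3997 0.3227; -0.0688 -0.0333]
AᵀP(A−BK) = [0.9193 0.0577; 0.0577 0.9312]
P' = Q + AᵀP(A−BK) = [25.9193 12.0577; 12.0577 9.9312]
tr(P') = 35.8505

35.8505


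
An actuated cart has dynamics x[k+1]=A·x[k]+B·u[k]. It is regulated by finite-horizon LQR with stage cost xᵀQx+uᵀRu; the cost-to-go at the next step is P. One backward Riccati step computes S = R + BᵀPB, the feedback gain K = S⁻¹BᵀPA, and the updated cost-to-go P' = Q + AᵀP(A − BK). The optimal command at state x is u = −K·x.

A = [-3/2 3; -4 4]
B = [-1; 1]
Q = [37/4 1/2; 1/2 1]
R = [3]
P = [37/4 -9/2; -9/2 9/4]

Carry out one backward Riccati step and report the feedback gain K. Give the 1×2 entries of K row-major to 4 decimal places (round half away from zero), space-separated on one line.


BᵀP = [-13.7500 6.7500]
S = R + BᵀPB = [3] + [20.5000] = [23.5000]
BᵀPA = [-6.3750 -14.2500]
K = S⁻¹·BᵀPA = [-0.2713 -0.6064]
A−BK = [-1.7713 2.3936; -3.7287 4.6064]
AᵀP(A−BK) = [1.0831 -0.4907; -0.4907 2.6090]
P' = Q + AᵀP(A−BK) = [10.3331 0.0093; 0.0093 3.6090]
tr(P') = 13.9422

-0.2713 -0.6064


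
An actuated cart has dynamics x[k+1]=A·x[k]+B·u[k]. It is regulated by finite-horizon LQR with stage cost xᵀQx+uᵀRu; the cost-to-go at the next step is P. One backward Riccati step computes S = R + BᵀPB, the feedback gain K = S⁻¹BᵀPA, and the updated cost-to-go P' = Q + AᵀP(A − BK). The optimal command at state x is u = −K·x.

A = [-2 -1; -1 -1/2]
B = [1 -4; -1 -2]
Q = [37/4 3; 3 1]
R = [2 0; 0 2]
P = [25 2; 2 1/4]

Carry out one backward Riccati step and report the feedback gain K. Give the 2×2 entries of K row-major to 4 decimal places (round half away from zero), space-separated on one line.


BᵀP = [23.0000 1.7500; -104.0000 -8.5000]
S = R + BᵀPB = [2 0; 0 2] + [21.2500 -95.5000; -95.5000 433.0000] = [23.2500 -95.5000; -95.5000 435.0000]
BᵀPA = [-47.7500 -23.8750; 216.5000 108.2500]
K = S⁻¹·BᵀPA = [-0.0961 -0.0481; 0.4766 0.2383]
A−BK = [0.0025 0.0013; -0.1429 -0.0715]
AᵀP(A−BK) = [0.4766 0.2383; 0.2383 0.1191]
P' = Q + AᵀP(A−BK) = [9.7266 3.2383; 3.2383 1.1191]
tr(P') = 10.8457

-0.0961 -0.0481 0.4766 0.2383


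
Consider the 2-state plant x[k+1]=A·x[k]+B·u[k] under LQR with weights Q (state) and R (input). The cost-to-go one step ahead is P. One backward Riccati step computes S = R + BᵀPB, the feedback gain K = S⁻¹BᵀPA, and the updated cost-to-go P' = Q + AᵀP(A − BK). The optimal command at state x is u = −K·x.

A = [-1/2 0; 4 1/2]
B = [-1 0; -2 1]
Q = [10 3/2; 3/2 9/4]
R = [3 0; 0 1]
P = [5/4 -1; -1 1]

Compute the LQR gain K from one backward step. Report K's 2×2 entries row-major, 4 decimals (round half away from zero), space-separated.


-0.5667 -0.0667 1.9667 0.2167

BᵀP = [0.7500 -1.0000; -1.0000 1.0000]
S = R + BᵀPB = [3 0; 0 1] + [1.2500 -1.0000; -1.0000 1.0000] = [4.2500 -1.0000; -1.0000 2.0000]
BᵀPA = [-4.3750 -0.5000; 4.5000 0.5000]
K = S⁻¹·BᵀPA = [-0.5667 -0.0667; 1.9667 0.2167]
A−BK = [-1.0667 -0.0667; 0.9000 0.1500]
AᵀP(A−BK) = [8.9833 0.9833; 0.9833 0.1083]
P' = Q + AᵀP(A−BK) = [18.9833 2.4833; 2.4833 2.3583]
tr(P') = 21.3417


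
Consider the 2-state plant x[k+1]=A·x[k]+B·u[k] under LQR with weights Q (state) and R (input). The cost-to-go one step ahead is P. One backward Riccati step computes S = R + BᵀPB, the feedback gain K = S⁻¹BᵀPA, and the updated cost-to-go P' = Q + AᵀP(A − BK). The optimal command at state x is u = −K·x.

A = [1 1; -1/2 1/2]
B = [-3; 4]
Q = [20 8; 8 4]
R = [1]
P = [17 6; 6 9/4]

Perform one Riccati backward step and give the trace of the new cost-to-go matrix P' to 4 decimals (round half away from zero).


BᵀP = [-27.0000 -9.0000]
S = R + BᵀPB = [1] + [45.0000] = [46.0000]
BᵀPA = [-22.5000 -31.5000]
K = S⁻¹·BᵀPA = [-0.4891 -0.6848]
A−BK = [-0.4674 -1.0543; 1.4565 3.2391]
AᵀP(A−BK) = [0.5571 1.0299; 1.0299 1.9918]
P' = Q + AᵀP(A−BK) = [20.5571 9.0299; 9.0299 5.9918]
tr(P') = 26.5489

26.5489


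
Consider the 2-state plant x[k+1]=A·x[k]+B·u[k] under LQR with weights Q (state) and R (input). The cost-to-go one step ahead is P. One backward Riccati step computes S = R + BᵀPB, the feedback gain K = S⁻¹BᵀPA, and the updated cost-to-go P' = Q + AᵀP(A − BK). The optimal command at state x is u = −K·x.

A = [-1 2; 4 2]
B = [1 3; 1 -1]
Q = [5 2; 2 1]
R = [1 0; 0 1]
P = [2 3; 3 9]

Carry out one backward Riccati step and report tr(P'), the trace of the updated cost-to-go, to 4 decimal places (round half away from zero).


BᵀP = [5.0000 12.0000; 3.0000 0.0000]
S = R + BᵀPB = [1 0; 0 1] + [17.0000 3.0000; 3.0000 9.0000] = [18.0000 3.0000; 3.0000 10.0000]
BᵀPA = [43.0000 34.0000; -3.0000 6.0000]
K = S⁻¹·BᵀPA = [2.5673 1.8830; -1.0702 0.0351]
A−BK = [-0.3567 0.0117; 0.3626 0.1520]
AᵀP(A−BK) = [8.3977 5.1345; 5.1345 3.7661]
P' = Q + AᵀP(A−BK) = [13.3977 7.1345; 7.1345 4.7661]
tr(P') = 18.1637

18.1637


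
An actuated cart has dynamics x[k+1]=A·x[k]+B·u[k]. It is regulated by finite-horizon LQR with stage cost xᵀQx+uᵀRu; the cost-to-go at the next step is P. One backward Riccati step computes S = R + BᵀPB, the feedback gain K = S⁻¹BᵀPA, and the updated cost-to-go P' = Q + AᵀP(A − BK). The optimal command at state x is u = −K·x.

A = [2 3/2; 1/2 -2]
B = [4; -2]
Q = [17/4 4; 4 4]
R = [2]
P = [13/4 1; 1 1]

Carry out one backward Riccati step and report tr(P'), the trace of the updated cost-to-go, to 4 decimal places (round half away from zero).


12.4970

BᵀP = [11.0000 2.0000]
S = R + BᵀPB = [2] + [40.0000] = [42.0000]
BᵀPA = [23.0000 12.5000]
K = S⁻¹·BᵀPA = [0.5476 0.2976]
A−BK = [-0.1905 0.3095; 1.5952 -1.4048]
AᵀP(A−BK) = [2.6548 -1.3452; -1.3452 1.5923]
P' = Q + AᵀP(A−BK) = [6.9048 2.6548; 2.6548 5.5923]
tr(P') = 12.4970


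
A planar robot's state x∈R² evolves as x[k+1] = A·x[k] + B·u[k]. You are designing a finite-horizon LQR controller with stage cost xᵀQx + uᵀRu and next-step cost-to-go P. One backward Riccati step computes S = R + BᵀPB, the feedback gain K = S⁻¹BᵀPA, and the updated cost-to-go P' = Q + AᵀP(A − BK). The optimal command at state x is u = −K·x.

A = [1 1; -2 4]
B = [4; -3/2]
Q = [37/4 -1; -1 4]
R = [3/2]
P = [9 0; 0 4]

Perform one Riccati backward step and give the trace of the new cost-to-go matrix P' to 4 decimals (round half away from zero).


BᵀP = [36.0000 -6.0000]
S = R + BᵀPB = [3/2] + [153.0000] = [154.5000]
BᵀPA = [48.0000 12.0000]
K = S⁻¹·BᵀPA = [0.3107 0.0777]
A−BK = [-0.2427 0.6893; -1.5340 4.1165]
AᵀP(A−BK) = [10.0874 -26.7282; -26.7282 72.0680]
P' = Q + AᵀP(A−BK) = [19.3374 -27.7282; -27.7282 76.0680]
tr(P') = 95.4053

95.4053


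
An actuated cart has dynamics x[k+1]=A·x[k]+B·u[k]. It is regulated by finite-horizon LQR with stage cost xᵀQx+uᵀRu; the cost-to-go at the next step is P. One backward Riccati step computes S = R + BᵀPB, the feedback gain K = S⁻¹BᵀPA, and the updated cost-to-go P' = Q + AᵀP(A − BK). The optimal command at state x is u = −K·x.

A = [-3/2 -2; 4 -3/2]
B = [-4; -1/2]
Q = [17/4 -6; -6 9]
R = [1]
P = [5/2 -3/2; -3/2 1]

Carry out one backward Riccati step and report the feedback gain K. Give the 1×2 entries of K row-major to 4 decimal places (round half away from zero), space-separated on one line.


1.0177 0.2908

BᵀP = [-9.2500 5.5000]
S = R + BᵀPB = [1] + [34.2500] = [35.2500]
BᵀPA = [35.8750 10.2500]
K = S⁻¹·BᵀPA = [1.0177 0.2908]
A−BK = [2.5709 -0.8369; 4.5089 -1.3546]
AᵀP(A−BK) = [3.1139 -0.3067; -0.3067 0.2695]
P' = Q + AᵀP(A−BK) = [7.3639 -6.3067; -6.3067 9.2695]
tr(P') = 16.6334


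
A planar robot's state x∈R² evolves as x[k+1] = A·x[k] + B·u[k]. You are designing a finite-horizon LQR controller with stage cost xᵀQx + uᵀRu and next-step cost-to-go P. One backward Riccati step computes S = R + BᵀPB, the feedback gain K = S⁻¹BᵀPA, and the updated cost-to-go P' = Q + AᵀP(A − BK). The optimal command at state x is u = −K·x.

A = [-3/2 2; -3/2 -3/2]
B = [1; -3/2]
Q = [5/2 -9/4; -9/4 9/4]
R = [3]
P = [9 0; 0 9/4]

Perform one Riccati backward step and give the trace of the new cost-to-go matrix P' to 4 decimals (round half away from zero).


BᵀP = [9.0000 -3.3750]
S = R + BᵀPB = [3] + [14.0625] = [17.0625]
BᵀPA = [-8.4375 23.0625]
K = S⁻¹·BᵀPA = [-0.4945 1.3516]
A−BK = [-1.0055 0.6484; -2.2418 0.5275]
AᵀP(A−BK) = [21.1401 -10.5330; -10.5330 9.8901]
P' = Q + AᵀP(A−BK) = [23.6401 -12.7830; -12.7830 12.1401]
tr(P') = 35.7802

35.7802


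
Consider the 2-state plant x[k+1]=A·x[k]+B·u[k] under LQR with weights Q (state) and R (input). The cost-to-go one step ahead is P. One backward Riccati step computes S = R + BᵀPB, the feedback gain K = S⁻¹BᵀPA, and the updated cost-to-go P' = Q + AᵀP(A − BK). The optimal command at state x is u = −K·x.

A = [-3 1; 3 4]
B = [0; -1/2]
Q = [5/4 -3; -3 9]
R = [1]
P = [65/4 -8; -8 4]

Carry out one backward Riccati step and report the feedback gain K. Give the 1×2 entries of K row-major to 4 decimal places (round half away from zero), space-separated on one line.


BᵀP = [4.0000 -2.0000]
S = R + BᵀPB = [1] + [1.0000] = [2.0000]
BᵀPA = [-18.0000 -4.0000]
K = S⁻¹·BᵀPA = [-9.0000 -2.0000]
A−BK = [-3.0000 1.0000; -1.5000 3.0000]
AᵀP(A−BK) = [164.2500 35.2500; 35.2500 8.2500]
P' = Q + AᵀP(A−BK) = [165.5000 32.2500; 32.2500 17.2500]
tr(P') = 182.7500

-9.0000 -2.0000


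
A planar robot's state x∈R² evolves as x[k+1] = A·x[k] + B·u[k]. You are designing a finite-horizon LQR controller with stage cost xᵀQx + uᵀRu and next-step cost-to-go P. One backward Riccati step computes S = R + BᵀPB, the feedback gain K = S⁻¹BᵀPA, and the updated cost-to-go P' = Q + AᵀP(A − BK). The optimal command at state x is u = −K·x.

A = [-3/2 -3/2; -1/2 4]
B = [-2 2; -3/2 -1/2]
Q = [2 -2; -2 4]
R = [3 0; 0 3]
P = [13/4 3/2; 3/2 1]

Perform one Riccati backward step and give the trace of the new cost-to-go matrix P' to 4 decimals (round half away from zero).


10.8473

BᵀP = [-8.7500 -4.5000; 5.7500 2.5000]
S = R + BᵀPB = [3 0; 0 3] + [24.2500 -15.2500; -15.2500 10.2500] = [27.2500 -15.2500; -15.2500 13.2500]
BᵀPA = [15.3750 -4.8750; -9.8750 1.3750]
K = S⁻¹·BᵀPA = [0.4134 -0.3395; -0.2695 -0.2870]
A−BK = [-0.1342 -1.6051; -0.0146 3.3473]
AᵀP(A−BK) = [0.7952 -0.1766; -0.1766 4.0520]
P' = Q + AᵀP(A−BK) = [2.7952 -2.1766; -2.1766 8.0520]
tr(P') = 10.8473


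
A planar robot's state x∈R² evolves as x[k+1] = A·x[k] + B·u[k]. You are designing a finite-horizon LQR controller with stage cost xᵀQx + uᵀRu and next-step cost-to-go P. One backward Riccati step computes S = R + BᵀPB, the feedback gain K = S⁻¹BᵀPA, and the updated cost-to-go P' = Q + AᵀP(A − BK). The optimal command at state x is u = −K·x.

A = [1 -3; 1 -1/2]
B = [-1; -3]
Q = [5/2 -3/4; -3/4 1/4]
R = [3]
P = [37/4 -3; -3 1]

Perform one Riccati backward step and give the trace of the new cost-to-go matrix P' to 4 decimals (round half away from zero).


BᵀP = [-0.2500 0.0000]
S = R + BᵀPB = [3] + [0.2500] = [3.2500]
BᵀPA = [-0.2500 0.7500]
K = S⁻¹·BᵀPA = [-0.0769 0.2308]
A−BK = [0.9231 -2.7692; 0.7692 0.1923]
AᵀP(A−BK) = [4.2308 -17.6923; -17.6923 74.3269]
P' = Q + AᵀP(A−BK) = [6.7308 -18.4423; -18.4423 74.5769]
tr(P') = 81.3077

81.3077


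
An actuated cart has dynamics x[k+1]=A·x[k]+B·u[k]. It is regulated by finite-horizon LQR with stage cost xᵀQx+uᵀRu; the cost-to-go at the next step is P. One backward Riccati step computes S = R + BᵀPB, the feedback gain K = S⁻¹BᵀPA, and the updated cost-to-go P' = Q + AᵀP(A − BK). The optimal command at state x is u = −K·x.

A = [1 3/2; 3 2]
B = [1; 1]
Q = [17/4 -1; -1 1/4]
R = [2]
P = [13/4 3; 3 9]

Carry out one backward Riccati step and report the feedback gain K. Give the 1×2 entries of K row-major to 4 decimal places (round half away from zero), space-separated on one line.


BᵀP = [6.2500 12.0000]
S = R + BᵀPB = [2] + [18.2500] = [20.2500]
BᵀPA = [42.2500 33.3750]
K = S⁻¹·BᵀPA = [2.0864 1.6481]
A−BK = [-1.0864 -0.1481; 0.9136 0.3519]
AᵀP(A−BK) = [14.0988 8.7407; 8.7407 6.3056]
P' = Q + AᵀP(A−BK) = [18.3488 7.7407; 7.7407 6.5556]
tr(P') = 24.9043

2.0864 1.6481


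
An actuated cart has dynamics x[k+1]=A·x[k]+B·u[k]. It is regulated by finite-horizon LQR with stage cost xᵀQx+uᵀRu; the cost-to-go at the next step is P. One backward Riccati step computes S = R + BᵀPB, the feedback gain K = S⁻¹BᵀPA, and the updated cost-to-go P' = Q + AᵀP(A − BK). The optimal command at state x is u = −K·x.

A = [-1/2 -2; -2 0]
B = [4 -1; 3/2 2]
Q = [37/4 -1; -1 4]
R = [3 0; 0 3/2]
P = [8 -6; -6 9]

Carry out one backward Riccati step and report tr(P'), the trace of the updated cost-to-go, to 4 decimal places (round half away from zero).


15.0097

BᵀP = [23.0000 -10.5000; -20.0000 24.0000]
S = R + BᵀPB = [3 0; 0 3/2] + [76.2500 -44.0000; -44.0000 68.0000] = [79.2500 -44.0000; -44.0000 69.5000]
BᵀPA = [9.5000 -46.0000; -38.0000 40.0000]
K = S⁻¹·BᵀPA = [-0.2833 -0.4023; -0.7261 0.3208]
A−BK = [-0.0931 -0.0699; -0.1229 -0.0382]
AᵀP(A−BK) = [1.0995 0.0139; 0.0139 0.6602]
P' = Q + AᵀP(A−BK) = [10.3495 -0.9861; -0.9861 4.6602]
tr(P') = 15.0097


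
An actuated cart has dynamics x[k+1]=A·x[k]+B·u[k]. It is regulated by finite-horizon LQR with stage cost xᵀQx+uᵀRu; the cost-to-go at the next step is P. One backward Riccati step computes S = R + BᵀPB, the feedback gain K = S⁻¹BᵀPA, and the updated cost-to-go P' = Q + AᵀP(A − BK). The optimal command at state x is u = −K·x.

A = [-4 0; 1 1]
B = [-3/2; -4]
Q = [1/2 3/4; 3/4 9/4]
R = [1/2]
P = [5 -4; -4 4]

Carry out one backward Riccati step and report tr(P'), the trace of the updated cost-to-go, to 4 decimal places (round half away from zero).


BᵀP = [8.5000 -10.0000]
S = R + BᵀPB = [1/2] + [27.2500] = [27.7500]
BᵀPA = [-44.0000 -10.0000]
K = S⁻¹·BᵀPA = [-1.5856 -0.3604]
A−BK = [-6.3784 -0.5405; -5.3423 -0.4414]
AᵀP(A−BK) = [46.2342 4.1441; 4.1441 0.3964]
P' = Q + AᵀP(A−BK) = [46.7342 4.8941; 4.8941 2.6464]
tr(P') = 49.3806

49.3806


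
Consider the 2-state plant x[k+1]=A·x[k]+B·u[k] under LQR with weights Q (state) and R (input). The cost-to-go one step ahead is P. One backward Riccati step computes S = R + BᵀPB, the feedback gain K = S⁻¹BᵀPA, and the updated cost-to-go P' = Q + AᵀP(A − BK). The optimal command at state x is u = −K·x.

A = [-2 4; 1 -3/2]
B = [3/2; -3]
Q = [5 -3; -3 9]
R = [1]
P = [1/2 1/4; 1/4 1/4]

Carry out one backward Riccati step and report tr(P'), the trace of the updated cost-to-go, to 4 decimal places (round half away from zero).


20.5974

BᵀP = [0.0000 -0.3750]
S = R + BᵀPB = [1] + [1.1250] = [2.1250]
BᵀPA = [-0.3750 0.5625]
K = S⁻¹·BᵀPA = [-0.1765 0.2647]
A−BK = [-1.7353 3.6029; 0.4706 -0.7059]
AᵀP(A−BK) = [1.1838 -2.5257; -2.5257 5.4136]
P' = Q + AᵀP(A−BK) = [6.1838 -5.5257; -5.5257 14.4136]
tr(P') = 20.5974


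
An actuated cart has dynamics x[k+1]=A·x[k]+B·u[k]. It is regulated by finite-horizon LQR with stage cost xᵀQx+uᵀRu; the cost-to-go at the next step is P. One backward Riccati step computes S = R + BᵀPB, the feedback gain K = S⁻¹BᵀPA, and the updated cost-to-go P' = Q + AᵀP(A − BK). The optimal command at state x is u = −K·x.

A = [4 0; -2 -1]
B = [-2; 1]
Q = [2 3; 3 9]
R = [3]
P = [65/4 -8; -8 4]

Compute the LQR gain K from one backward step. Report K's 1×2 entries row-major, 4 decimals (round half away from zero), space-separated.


BᵀP = [-40.5000 20.0000]
S = R + BᵀPB = [3] + [101.0000] = [104.0000]
BᵀPA = [-202.0000 -20.0000]
K = S⁻¹·BᵀPA = [-1.9423 -0.1923]
A−BK = [0.1154 -0.3846; -0.0577 -0.8077]
AᵀP(A−BK) = [11.6538 1.1538; 1.1538 0.1538]
P' = Q + AᵀP(A−BK) = [13.6538 4.1538; 4.1538 9.1538]
tr(P') = 22.8077

-1.9423 -0.1923


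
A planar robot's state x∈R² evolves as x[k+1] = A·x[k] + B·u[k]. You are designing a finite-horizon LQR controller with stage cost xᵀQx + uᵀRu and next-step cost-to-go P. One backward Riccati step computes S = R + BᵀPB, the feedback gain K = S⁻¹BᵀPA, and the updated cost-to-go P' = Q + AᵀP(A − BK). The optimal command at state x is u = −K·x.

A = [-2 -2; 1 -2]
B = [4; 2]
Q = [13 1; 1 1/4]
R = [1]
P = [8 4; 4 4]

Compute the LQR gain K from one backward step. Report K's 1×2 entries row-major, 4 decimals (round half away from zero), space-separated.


BᵀP = [40.0000 24.0000]
S = R + BᵀPB = [1] + [208.0000] = [209.0000]
BᵀPA = [-56.0000 -128.0000]
K = S⁻¹·BᵀPA = [-0.2679 -0.6124]
A−BK = [-0.9282 0.4498; 1.5359 -0.7751]
AᵀP(A−BK) = [4.9952 -2.2967; -2.2967 1.6077]
P' = Q + AᵀP(A−BK) = [17.9952 -1.2967; -1.2967 1.8577]
tr(P') = 19.8529

-0.2679 -0.6124
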